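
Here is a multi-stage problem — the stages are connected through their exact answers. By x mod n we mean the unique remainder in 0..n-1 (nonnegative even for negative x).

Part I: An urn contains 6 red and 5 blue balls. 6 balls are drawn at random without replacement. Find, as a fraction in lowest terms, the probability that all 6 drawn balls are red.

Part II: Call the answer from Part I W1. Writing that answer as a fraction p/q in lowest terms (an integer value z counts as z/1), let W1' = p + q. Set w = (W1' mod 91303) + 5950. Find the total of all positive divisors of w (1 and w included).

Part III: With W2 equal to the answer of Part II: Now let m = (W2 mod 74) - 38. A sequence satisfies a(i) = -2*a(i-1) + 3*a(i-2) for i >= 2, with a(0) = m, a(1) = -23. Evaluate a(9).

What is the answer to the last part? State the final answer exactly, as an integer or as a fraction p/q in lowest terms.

Part I: total draws C(11,6) = 462; favorable C(6,6) = 1; P = 1/462; answer 1/462
Part II: W1 = 1/462; threaded value p + q = 463; w = 6413; 6413 = 11^2 * 53; sigma = (1 + 11 + 121) * (1 + 53) = 133 * 54 = 7182; answer 7182
Part III: W2 = 7182; m = -34; a(2) = -2*(-23) + 3*(-34) = -56; iterating: a(2)=-56, a(3)=43, a(4)=-254, a(5)=637, a(6)=-2036, a(7)=5983, a(8)=-18074, a(9)=54097; answer 54097

54097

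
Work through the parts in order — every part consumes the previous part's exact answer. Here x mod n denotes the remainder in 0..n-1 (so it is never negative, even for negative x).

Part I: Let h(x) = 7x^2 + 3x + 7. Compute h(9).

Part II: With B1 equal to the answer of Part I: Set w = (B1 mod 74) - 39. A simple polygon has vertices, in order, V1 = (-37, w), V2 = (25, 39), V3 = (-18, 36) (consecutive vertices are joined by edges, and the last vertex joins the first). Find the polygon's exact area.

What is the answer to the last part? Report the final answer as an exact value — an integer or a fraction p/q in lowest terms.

Part I: 7*(9)^2 + 3*(9)^1 + 7 = (567) + (27) + (7) = 601; answer 601
Part II: B1 = 601; w = -30; cross terms: (-37*39 - 25*-30)=-693, (25*36 - -18*39)=1602, (-18*-30 - -37*36)=1872; twice the area = |2781| = 2781; area = 2781/2; answer 2781/2

2781/2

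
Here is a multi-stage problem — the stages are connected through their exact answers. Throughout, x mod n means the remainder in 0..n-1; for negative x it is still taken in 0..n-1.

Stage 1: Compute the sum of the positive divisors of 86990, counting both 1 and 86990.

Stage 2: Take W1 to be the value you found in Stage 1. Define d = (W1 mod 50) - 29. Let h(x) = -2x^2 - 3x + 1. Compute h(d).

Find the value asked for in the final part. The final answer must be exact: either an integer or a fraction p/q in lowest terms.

-1594

Stage 1: 86990 = 2 * 5 * 8699; sigma = (1 + 2) * (1 + 5) * (1 + 8699) = 3 * 6 * 8700 = 156600; answer 156600
Stage 2: W1 = 156600; d = -29; -2*(-29)^2 - 3*(-29)^1 + 1 = (-1682) + (87) + (1) = -1594; answer -1594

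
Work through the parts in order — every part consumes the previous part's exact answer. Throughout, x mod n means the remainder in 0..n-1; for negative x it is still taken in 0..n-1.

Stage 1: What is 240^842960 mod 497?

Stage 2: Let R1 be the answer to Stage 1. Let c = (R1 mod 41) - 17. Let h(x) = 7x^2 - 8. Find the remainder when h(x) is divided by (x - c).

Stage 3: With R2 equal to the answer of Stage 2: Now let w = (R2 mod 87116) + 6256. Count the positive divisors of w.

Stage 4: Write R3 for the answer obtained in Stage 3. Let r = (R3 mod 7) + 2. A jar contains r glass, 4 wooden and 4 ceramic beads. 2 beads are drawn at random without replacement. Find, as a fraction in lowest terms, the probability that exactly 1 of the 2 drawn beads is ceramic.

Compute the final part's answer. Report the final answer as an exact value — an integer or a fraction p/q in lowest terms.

Stage 1: squarings mod 497: 240^1=240, 240^2=445, 240^4=219, 240^8=249, 240^16=373, 240^32=466, 240^64=464, 240^128=95, 240^256=79, 240^512=277, 240^1024=191, 240^2048=200, 240^4096=240, 240^8192=445, 240^16384=219, 240^32768=249, 240^65536=373, 240^131072=466, 240^262144=464, 240^524288=95; 240^842960 = 240^16 * 240^64 * 240^128 * 240^1024 * 240^2048 * 240^4096 * 240^16384 * 240^32768 * 240^262144 * 240^524288 = 179 (mod 497); answer 179
Stage 2: R1 = 179; c = -2; remainder = value at the root: 7*(-2)^2 - 8 = (28) + (-8) = 20; answer 20
Stage 3: R2 = 20; w = 6276; 6276 = 2^2 * 3 * 523; number of divisors = (2+1) * (1+1) * (1+1) = 12; answer 12
Stage 4: R3 = 12; r = 7; total draws C(15,2) = 105; favorable C(4,1)*C(11,1) = 44; P = 44/105; answer 44/105

44/105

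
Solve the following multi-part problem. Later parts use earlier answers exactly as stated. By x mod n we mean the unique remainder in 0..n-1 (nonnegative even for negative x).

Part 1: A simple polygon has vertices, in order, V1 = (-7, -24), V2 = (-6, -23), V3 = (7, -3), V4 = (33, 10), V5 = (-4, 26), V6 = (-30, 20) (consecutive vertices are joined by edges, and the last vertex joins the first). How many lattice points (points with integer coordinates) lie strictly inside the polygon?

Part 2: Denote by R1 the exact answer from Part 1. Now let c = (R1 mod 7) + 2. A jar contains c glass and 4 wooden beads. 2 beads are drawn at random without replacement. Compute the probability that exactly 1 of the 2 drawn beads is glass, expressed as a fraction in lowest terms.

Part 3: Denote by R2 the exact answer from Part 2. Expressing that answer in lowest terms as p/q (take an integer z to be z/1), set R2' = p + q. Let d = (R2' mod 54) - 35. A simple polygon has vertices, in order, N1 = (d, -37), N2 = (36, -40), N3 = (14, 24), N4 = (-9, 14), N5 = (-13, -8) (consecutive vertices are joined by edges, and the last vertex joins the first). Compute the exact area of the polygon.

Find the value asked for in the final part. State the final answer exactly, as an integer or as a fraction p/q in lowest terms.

4575/2

Part 1: cross terms: (-7*-23 - -6*-24)=17, (-6*-3 - 7*-23)=179, (7*10 - 33*-3)=169, (33*26 - -4*10)=898, (-4*20 - -30*26)=700, (-30*-24 - -7*20)=860; twice the area = |2823| = 2823; area = 2823/2; boundary points = 1 + 1 + 13 + 1 + 2 + 1 = 19; strictly interior points = area - boundary/2 + 1 = 1403; answer 1403
Part 2: R1 = 1403; c = 5; total draws C(9,2) = 36; favorable C(5,1)*C(4,1) = 20; P = 5/9; answer 5/9
Part 3: R2 = 5/9; threaded value p + q = 14; d = -21; cross terms: (-21*-40 - 36*-37)=2172, (36*24 - 14*-40)=1424, (14*14 - -9*24)=412, (-9*-8 - -13*14)=254, (-13*-37 - -21*-8)=313; twice the area = |4575| = 4575; area = 4575/2; answer 4575/2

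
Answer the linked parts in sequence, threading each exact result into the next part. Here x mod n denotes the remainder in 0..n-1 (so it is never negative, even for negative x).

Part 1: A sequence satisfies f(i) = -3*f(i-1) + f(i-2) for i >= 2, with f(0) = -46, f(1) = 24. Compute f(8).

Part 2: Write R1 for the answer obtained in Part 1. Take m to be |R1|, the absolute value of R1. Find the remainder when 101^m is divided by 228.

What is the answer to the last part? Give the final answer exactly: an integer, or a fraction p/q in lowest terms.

25

Part 1: f(2) = -3*(24) + 1*(-46) = -118; iterating: f(2)=-118, f(3)=378, f(4)=-1252, f(5)=4134, f(6)=-13654, f(7)=45096, f(8)=-148942; answer -148942
Part 2: R1 = -148942; m = 148942; squarings mod 228: 101^1=101, 101^2=169, 101^4=61, 101^8=73, 101^16=85, 101^32=157, 101^64=25, 101^128=169, 101^256=61, 101^512=73, 101^1024=85, 101^2048=157, 101^4096=25, 101^8192=169, 101^16384=61, 101^32768=73, 101^65536=85, 101^131072=157; 101^148942 = 101^2 * 101^4 * 101^8 * 101^64 * 101^128 * 101^256 * 101^1024 * 101^16384 * 101^131072 = 25 (mod 228); answer 25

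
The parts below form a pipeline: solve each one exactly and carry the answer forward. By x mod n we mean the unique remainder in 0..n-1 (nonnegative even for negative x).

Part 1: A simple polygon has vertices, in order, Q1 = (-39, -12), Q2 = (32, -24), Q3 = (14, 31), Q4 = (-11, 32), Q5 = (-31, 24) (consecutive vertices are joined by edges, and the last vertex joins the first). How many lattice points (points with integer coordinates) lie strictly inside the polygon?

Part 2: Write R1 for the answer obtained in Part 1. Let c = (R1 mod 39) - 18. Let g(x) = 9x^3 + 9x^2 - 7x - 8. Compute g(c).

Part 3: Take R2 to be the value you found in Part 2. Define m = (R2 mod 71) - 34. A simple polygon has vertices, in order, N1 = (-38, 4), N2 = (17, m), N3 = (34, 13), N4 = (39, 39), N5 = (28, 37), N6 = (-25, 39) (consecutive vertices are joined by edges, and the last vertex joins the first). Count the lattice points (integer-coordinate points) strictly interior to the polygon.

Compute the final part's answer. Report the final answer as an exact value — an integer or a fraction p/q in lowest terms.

1783

Part 1: cross terms: (-39*-24 - 32*-12)=1320, (32*31 - 14*-24)=1328, (14*32 - -11*31)=789, (-11*24 - -31*32)=728, (-31*-12 - -39*24)=1308; twice the area = |5473| = 5473; area = 5473/2; boundary points = 1 + 1 + 1 + 4 + 4 = 11; strictly interior points = area - boundary/2 + 1 = 2732; answer 2732
Part 2: R1 = 2732; c = -16; 9*(-16)^3 + 9*(-16)^2 - 7*(-16)^1 - 8 = (-36864) + (2304) + (112) + (-8) = -34456; answer -34456
Part 3: R2 = -34456; m = 16; cross terms: (-38*16 - 17*4)=-676, (17*13 - 34*16)=-323, (34*39 - 39*13)=819, (39*37 - 28*39)=351, (28*39 - -25*37)=2017, (-25*4 - -38*39)=1382; twice the area = |3570| = 3570; area = 1785; boundary points = 1 + 1 + 1 + 1 + 1 + 1 = 6; strictly interior points = area - boundary/2 + 1 = 1783; answer 1783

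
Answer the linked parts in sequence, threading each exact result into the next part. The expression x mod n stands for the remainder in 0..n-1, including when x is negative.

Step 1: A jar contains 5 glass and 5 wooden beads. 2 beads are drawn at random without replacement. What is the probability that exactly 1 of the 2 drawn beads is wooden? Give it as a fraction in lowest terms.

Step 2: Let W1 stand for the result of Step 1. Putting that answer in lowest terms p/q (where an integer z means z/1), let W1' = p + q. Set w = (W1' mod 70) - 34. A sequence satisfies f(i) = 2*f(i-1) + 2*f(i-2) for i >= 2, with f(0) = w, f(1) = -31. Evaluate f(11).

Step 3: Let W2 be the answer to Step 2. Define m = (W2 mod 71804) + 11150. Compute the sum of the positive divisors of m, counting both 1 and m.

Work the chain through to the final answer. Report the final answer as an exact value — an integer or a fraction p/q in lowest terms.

Step 1: total draws C(10,2) = 45; favorable C(5,1)*C(5,1) = 25; P = 5/9; answer 5/9
Step 2: W1 = 5/9; threaded value p + q = 14; w = -20; f(2) = 2*(-31) + 2*(-20) = -102; iterating: f(2)=-102, f(3)=-266, f(4)=-736, f(5)=-2004, f(6)=-5480, f(7)=-14968, f(8)=-40896, f(9)=-111728, f(10)=-305248, f(11)=-833952; answer -833952
Step 3: W2 = -833952; m = 38846; 38846 = 2 * 19423; sigma = (1 + 2) * (1 + 19423) = 3 * 19424 = 58272; answer 58272

58272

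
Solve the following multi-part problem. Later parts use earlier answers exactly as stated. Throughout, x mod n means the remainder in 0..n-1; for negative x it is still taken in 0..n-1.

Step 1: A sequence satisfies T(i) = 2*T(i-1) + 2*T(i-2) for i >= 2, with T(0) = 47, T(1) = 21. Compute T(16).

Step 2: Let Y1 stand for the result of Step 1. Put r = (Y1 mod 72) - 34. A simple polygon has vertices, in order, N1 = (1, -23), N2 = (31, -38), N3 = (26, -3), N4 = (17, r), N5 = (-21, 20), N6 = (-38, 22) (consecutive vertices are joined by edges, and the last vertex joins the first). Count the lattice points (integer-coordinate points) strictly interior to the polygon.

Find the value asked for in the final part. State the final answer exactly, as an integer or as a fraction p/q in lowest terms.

Step 1: T(2) = 2*(21) + 2*(47) = 136; iterating: T(2)=136, T(3)=314, T(4)=900, T(5)=2428, T(6)=6656, T(7)=18168, T(8)=49648, T(9)=135632, T(10)=370560, T(11)=1012384, T(12)=2765888, T(13)=7556544, T(14)=20644864, T(15)=56402816, T(16)=154095360; answer 154095360
Step 2: Y1 = 154095360; r = -10; cross terms: (1*-38 - 31*-23)=675, (31*-3 - 26*-38)=895, (26*-10 - 17*-3)=-209, (17*20 - -21*-10)=130, (-21*22 - -38*20)=298, (-38*-23 - 1*22)=852; twice the area = |2641| = 2641; area = 2641/2; boundary points = 15 + 5 + 1 + 2 + 1 + 3 = 27; strictly interior points = area - boundary/2 + 1 = 1308; answer 1308

1308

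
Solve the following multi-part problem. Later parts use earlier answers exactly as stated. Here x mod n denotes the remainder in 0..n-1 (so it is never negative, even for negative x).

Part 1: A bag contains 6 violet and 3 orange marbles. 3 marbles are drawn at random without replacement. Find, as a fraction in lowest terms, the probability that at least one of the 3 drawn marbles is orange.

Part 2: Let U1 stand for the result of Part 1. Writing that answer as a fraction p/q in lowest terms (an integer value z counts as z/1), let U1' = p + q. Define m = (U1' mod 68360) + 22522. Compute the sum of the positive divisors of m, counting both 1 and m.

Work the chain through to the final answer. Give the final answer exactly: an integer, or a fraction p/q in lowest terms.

23904

Part 1: total draws C(9,3) = 84; complement C(6,3) = 20; favorable 84 - 20 = 64; P = 16/21; answer 16/21
Part 2: U1 = 16/21; threaded value p + q = 37; m = 22559; 22559 = 17 * 1327; sigma = (1 + 17) * (1 + 1327) = 18 * 1328 = 23904; answer 23904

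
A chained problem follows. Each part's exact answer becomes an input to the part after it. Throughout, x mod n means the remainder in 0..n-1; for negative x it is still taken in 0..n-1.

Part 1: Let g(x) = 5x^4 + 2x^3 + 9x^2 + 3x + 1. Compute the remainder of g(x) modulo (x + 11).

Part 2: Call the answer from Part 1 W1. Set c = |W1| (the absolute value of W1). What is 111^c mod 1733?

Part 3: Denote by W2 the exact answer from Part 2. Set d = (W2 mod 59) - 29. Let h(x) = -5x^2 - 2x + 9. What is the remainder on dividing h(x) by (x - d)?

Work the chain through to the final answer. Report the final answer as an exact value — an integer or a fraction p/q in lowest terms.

-4254

Part 1: remainder = value at the root: 5*(-11)^4 + 2*(-11)^3 + 9*(-11)^2 + 3*(-11)^1 + 1 = (73205) + (-2662) + (1089) + (-33) + (1) = 71600; answer 71600
Part 2: W1 = 71600; c = 71600; squarings mod 1733: 111^1=111, 111^2=190, 111^4=1440, 111^8=932, 111^16=391, 111^32=377, 111^64=23, 111^128=529, 111^256=828, 111^512=1049, 111^1024=1679, 111^2048=1183, 111^4096=958, 111^8192=1007, 111^16384=244, 111^32768=614, 111^65536=935; 111^71600 = 111^16 * 111^32 * 111^128 * 111^256 * 111^512 * 111^1024 * 111^4096 * 111^65536 = 884 (mod 1733); answer 884
Part 3: W2 = 884; d = 29; remainder = value at the root: -5*(29)^2 - 2*(29)^1 + 9 = (-4205) + (-58) + (9) = -4254; answer -4254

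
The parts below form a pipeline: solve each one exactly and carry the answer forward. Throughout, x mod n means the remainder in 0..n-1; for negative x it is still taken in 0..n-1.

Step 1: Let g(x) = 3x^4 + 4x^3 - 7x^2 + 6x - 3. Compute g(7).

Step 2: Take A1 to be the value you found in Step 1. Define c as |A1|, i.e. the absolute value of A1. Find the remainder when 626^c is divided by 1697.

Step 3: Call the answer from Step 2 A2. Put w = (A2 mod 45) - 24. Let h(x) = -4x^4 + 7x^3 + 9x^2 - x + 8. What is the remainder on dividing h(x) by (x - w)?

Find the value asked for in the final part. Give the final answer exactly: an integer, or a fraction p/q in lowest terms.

-74

Step 1: 3*(7)^4 + 4*(7)^3 - 7*(7)^2 + 6*(7)^1 - 3 = (7203) + (1372) + (-343) + (42) + (-3) = 8271; answer 8271
Step 2: A1 = 8271; c = 8271; squarings mod 1697: 626^1=626, 626^2=1566, 626^4=191, 626^8=844, 626^16=1293, 626^32=304, 626^64=778, 626^128=1152, 626^256=50, 626^512=803, 626^1024=1646, 626^2048=904, 626^4096=959, 626^8192=1604; 626^8271 = 626^1 * 626^2 * 626^4 * 626^8 * 626^64 * 626^8192 = 1147 (mod 1697); answer 1147
Step 3: A2 = 1147; w = -2; remainder = value at the root: -4*(-2)^4 + 7*(-2)^3 + 9*(-2)^2 - 1*(-2)^1 + 8 = (-64) + (-56) + (36) + (2) + (8) = -74; answer -74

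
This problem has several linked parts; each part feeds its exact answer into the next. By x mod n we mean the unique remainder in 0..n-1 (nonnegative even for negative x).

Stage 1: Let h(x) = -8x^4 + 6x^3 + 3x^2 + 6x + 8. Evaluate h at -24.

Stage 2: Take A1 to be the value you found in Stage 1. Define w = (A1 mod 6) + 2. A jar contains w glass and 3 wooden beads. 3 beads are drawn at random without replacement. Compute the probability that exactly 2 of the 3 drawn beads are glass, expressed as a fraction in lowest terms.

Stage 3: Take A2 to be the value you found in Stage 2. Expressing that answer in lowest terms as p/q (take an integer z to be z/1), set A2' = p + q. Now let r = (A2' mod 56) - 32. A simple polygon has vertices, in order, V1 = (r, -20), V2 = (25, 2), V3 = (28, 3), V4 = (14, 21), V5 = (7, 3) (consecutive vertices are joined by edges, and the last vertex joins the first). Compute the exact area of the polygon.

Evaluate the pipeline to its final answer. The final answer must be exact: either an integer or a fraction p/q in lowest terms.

Stage 1: -8*(-24)^4 + 6*(-24)^3 + 3*(-24)^2 + 6*(-24)^1 + 8 = (-2654208) + (-82944) + (1728) + (-144) + (8) = -2735560; answer -2735560
Stage 2: A1 = -2735560; w = 4; total draws C(7,3) = 35; favorable C(4,2)*C(3,1) = 18; P = 18/35; answer 18/35
Stage 3: A2 = 18/35; threaded value p + q = 53; r = 21; cross terms: (21*2 - 25*-20)=542, (25*3 - 28*2)=19, (28*21 - 14*3)=546, (14*3 - 7*21)=-105, (7*-20 - 21*3)=-203; twice the area = |799| = 799; area = 799/2; answer 799/2

799/2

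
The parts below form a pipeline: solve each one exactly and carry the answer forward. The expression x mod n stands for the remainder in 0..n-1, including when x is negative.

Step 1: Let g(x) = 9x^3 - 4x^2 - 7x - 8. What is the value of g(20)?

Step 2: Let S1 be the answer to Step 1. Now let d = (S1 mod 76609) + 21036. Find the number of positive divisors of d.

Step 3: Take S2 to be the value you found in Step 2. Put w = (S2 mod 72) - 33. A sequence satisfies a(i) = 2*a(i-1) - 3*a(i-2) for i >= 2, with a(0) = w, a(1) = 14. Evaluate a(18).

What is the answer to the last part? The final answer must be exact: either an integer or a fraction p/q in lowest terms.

Step 1: 9*(20)^3 - 4*(20)^2 - 7*(20)^1 - 8 = (72000) + (-1600) + (-140) + (-8) = 70252; answer 70252
Step 2: S1 = 70252; d = 91288; 91288 = 2^3 * 11411; number of divisors = (3+1) * (1+1) = 8; answer 8
Step 3: S2 = 8; w = -25; a(2) = 2*(14) - 3*(-25) = 103; iterating: a(2)=103, a(3)=164, a(4)=19, a(5)=-454, a(6)=-965, a(7)=-568, a(8)=1759, a(9)=5222, a(10)=5167, a(11)=-5332, a(12)=-26165, a(13)=-36334, a(14)=5827, a(15)=120656, a(16)=223831, a(17)=85694, a(18)=-500105; answer -500105

-500105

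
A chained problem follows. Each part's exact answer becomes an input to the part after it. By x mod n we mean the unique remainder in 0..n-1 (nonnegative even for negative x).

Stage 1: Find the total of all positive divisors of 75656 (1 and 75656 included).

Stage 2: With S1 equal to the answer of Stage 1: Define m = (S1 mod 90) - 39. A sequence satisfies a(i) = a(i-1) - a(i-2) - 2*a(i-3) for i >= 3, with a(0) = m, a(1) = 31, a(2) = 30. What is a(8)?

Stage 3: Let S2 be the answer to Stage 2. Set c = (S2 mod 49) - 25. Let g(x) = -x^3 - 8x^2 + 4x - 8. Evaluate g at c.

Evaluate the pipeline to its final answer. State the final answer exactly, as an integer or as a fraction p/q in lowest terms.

-11128

Stage 1: 75656 = 2^3 * 7^2 * 193; sigma = (1 + 2 + 4 + 8) * (1 + 7 + 49) * (1 + 193) = 15 * 57 * 194 = 165870; answer 165870
Stage 2: S1 = 165870; m = -39; a(3) = 1*(30) - 1*(31) - 2*(-39) = 77; iterating: a(3)=77, a(4)=-15, a(5)=-152, a(6)=-291, a(7)=-109, a(8)=486; answer 486
Stage 3: S2 = 486; c = 20; -1*(20)^3 - 8*(20)^2 + 4*(20)^1 - 8 = (-8000) + (-3200) + (80) + (-8) = -11128; answer -11128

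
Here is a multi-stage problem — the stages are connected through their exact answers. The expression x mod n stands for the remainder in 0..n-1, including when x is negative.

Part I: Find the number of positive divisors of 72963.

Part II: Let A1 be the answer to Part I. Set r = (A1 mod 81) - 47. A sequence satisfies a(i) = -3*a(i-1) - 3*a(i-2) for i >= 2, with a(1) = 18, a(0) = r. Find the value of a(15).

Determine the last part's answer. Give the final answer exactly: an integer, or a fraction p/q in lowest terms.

-111537

Part I: 72963 = 3^2 * 11^2 * 67; number of divisors = (2+1) * (2+1) * (1+1) = 18; answer 18
Part II: A1 = 18; r = -29; a(2) = -3*(18) - 3*(-29) = 33; iterating: a(2)=33, a(3)=-153, a(4)=360, a(5)=-621, a(6)=783, a(7)=-486, a(8)=-891, a(9)=4131, a(10)=-9720, a(11)=16767, a(12)=-21141, a(13)=13122, a(14)=24057, a(15)=-111537; answer -111537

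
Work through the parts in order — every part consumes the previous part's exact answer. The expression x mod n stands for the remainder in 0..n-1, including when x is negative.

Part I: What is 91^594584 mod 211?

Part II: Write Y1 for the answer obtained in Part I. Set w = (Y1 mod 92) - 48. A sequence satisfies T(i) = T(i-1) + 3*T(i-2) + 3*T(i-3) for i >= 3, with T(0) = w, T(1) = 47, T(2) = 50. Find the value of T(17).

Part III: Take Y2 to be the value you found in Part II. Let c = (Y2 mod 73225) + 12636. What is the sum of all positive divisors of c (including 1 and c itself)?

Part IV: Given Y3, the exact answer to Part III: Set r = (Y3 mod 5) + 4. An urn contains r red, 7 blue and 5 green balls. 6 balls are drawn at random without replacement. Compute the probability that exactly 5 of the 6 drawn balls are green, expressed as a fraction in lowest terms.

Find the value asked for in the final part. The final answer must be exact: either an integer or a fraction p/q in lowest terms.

Part I: squarings mod 211: 91^1=91, 91^2=52, 91^4=172, 91^8=44, 91^16=37, 91^32=103, 91^64=59, 91^128=105, 91^256=53, 91^512=66, 91^1024=136, 91^2048=139, 91^4096=120, 91^8192=52, 91^16384=172, 91^32768=44, 91^65536=37, 91^131072=103, 91^262144=59, 91^524288=105; 91^594584 = 91^8 * 91^16 * 91^128 * 91^512 * 91^4096 * 91^65536 * 91^524288 = 163 (mod 211); answer 163
Part II: Y1 = 163; w = 23; T(3) = 1*(50) + 3*(47) + 3*(23) = 260; iterating: T(3)=260, T(4)=551, T(5)=1481, T(6)=3914, T(7)=10010, T(8)=26195, T(9)=67967, T(10)=176582, T(11)=459068, T(12)=1192715, T(13)=3099665, T(14)=8055014, T(15)=20932154, T(16)=54396191, T(17)=141357695; answer 141357695
Part III: Y2 = 141357695; c = 46081; 46081 = 7 * 29 * 227; sigma = (1 + 7) * (1 + 29) * (1 + 227) = 8 * 30 * 228 = 54720; answer 54720
Part IV: Y3 = 54720; r = 4; total draws C(16,6) = 8008; favorable C(5,5)*C(11,1) = 11; P = 1/728; answer 1/728

1/728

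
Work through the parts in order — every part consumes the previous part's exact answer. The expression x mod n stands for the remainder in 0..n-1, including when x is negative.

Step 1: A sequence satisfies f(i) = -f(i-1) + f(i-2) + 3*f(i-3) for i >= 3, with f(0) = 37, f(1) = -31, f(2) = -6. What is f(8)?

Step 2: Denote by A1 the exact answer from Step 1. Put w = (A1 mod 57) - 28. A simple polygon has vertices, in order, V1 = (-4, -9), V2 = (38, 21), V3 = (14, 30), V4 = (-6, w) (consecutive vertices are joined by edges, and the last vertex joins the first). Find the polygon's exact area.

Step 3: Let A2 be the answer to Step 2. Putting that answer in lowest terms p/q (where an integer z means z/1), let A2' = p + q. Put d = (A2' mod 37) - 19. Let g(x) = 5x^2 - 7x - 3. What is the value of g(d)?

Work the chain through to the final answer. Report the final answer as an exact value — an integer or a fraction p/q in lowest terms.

Step 1: f(3) = -1*(-6) + 1*(-31) + 3*(37) = 86; iterating: f(3)=86, f(4)=-185, f(5)=253, f(6)=-180, f(7)=-122, f(8)=701; answer 701
Step 2: A1 = 701; w = -11; cross terms: (-4*21 - 38*-9)=258, (38*30 - 14*21)=846, (14*-11 - -6*30)=26, (-6*-9 - -4*-11)=10; twice the area = |1140| = 1140; area = 570; answer 570
Step 3: A2 = 570; threaded value p + q = 571; d = -3; 5*(-3)^2 - 7*(-3)^1 - 3 = (45) + (21) + (-3) = 63; answer 63

63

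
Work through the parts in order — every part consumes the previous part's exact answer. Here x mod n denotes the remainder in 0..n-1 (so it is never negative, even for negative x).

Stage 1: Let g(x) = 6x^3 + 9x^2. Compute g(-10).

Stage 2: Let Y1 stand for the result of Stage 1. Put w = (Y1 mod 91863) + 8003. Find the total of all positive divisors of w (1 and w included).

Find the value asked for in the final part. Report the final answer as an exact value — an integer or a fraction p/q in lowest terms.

Stage 1: 6*(-10)^3 + 9*(-10)^2 = (-6000) + (900) = -5100; answer -5100
Stage 2: Y1 = -5100; w = 94766; 94766 = 2 * 7^2 * 967; sigma = (1 + 2) * (1 + 7 + 49) * (1 + 967) = 3 * 57 * 968 = 165528; answer 165528

165528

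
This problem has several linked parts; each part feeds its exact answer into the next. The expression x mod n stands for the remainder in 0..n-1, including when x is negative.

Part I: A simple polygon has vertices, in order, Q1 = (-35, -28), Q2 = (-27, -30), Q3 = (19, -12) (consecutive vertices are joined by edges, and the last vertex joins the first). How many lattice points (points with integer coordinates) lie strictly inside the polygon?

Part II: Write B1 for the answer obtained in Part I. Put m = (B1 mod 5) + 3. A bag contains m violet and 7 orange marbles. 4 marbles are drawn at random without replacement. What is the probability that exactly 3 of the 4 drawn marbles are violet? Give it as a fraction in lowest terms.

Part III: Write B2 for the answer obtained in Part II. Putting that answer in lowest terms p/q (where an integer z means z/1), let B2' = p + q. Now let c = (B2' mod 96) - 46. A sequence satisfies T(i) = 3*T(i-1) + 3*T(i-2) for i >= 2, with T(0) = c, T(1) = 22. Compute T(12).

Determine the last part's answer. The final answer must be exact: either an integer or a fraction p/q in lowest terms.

98686917

Part I: cross terms: (-35*-30 - -27*-28)=294, (-27*-12 - 19*-30)=894, (19*-28 - -35*-12)=-952; twice the area = |236| = 236; area = 118; boundary points = 2 + 2 + 2 = 6; strictly interior points = area - boundary/2 + 1 = 116; answer 116
Part II: B1 = 116; m = 4; total draws C(11,4) = 330; favorable C(4,3)*C(7,1) = 28; P = 14/165; answer 14/165
Part III: B2 = 14/165; threaded value p + q = 179; c = 37; T(2) = 3*(22) + 3*(37) = 177; iterating: T(2)=177, T(3)=597, T(4)=2322, T(5)=8757, T(6)=33237, T(7)=125982, T(8)=477657, T(9)=1810917, T(10)=6865722, T(11)=26029917, T(12)=98686917; answer 98686917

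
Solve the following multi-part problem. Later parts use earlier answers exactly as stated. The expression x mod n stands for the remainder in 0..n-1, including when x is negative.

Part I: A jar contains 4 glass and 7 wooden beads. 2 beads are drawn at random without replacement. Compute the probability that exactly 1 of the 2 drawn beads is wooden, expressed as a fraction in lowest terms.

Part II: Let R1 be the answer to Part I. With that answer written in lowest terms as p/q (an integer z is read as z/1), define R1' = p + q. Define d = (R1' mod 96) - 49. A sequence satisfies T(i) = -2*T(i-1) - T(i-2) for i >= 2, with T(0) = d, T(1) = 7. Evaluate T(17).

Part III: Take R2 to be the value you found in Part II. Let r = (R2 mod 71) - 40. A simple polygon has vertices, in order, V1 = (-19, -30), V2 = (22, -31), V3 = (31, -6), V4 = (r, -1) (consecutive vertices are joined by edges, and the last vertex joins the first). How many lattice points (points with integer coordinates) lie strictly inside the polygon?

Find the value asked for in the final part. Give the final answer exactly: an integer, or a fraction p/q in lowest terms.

Part I: total draws C(11,2) = 55; favorable C(7,1)*C(4,1) = 28; P = 28/55; answer 28/55
Part II: R1 = 28/55; threaded value p + q = 83; d = 34; T(2) = -2*(7) - 1*(34) = -48; iterating: T(2)=-48, T(3)=89, T(4)=-130, T(5)=171, T(6)=-212, T(7)=253, T(8)=-294, T(9)=335, T(10)=-376, T(11)=417, T(12)=-458, T(13)=499, T(14)=-540, T(15)=581, T(16)=-622, T(17)=663; answer 663
Part III: R2 = 663; r = -16; cross terms: (-19*-31 - 22*-30)=1249, (22*-6 - 31*-31)=829, (31*-1 - -16*-6)=-127, (-16*-30 - -19*-1)=461; twice the area = |2412| = 2412; area = 1206; boundary points = 1 + 1 + 1 + 1 = 4; strictly interior points = area - boundary/2 + 1 = 1205; answer 1205

1205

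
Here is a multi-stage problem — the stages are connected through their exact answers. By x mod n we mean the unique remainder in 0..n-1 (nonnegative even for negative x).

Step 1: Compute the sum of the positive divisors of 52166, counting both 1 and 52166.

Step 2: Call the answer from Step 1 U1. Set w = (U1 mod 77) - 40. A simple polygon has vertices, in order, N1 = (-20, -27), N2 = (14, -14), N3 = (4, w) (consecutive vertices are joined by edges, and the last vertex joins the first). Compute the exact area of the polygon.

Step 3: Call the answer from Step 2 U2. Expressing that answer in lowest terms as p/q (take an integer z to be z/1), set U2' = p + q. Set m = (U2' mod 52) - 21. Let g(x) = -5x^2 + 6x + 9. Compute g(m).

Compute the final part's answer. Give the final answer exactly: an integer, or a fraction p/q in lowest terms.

Step 1: 52166 = 2 * 26083; sigma = (1 + 2) * (1 + 26083) = 3 * 26084 = 78252; answer 78252
Step 2: U1 = 78252; w = -20; cross terms: (-20*-14 - 14*-27)=658, (14*-20 - 4*-14)=-224, (4*-27 - -20*-20)=-508; twice the area = |-74| = 74; area = 37; answer 37
Step 3: U2 = 37; threaded value p + q = 38; m = 17; -5*(17)^2 + 6*(17)^1 + 9 = (-1445) + (102) + (9) = -1334; answer -1334

-1334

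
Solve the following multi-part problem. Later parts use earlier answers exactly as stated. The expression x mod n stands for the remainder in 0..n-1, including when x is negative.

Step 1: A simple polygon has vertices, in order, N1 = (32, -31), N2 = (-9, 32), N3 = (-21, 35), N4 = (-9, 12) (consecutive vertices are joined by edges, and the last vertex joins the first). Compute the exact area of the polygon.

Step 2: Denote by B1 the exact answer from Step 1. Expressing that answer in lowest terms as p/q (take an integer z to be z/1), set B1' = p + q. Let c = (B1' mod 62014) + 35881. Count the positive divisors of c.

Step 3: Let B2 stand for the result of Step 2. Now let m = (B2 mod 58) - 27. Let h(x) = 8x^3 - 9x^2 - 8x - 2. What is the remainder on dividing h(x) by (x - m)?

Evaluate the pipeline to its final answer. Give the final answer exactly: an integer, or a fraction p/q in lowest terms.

-77891

Step 1: cross terms: (32*32 - -9*-31)=745, (-9*35 - -21*32)=357, (-21*12 - -9*35)=63, (-9*-31 - 32*12)=-105; twice the area = |1060| = 1060; area = 530; answer 530
Step 2: B1 = 530; threaded value p + q = 531; c = 36412; 36412 = 2^2 * 9103; number of divisors = (2+1) * (1+1) = 6; answer 6
Step 3: B2 = 6; m = -21; remainder = value at the root: 8*(-21)^3 - 9*(-21)^2 - 8*(-21)^1 - 2 = (-74088) + (-3969) + (168) + (-2) = -77891; answer -77891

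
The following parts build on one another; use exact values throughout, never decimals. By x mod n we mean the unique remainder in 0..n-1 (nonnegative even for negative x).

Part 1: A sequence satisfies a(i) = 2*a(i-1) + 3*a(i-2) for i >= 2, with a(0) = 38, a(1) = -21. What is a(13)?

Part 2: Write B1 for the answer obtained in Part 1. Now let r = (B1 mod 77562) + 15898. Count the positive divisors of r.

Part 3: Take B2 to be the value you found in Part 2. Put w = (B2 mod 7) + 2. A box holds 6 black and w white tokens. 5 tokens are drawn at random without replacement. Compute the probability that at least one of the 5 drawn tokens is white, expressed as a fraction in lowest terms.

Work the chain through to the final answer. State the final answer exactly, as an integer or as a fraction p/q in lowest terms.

Part 1: a(2) = 2*(-21) + 3*(38) = 72; iterating: a(2)=72, a(3)=81, a(4)=378, a(5)=999, a(6)=3132, a(7)=9261, a(8)=27918, a(9)=83619, a(10)=250992, a(11)=752841, a(12)=2258658, a(13)=6775839; answer 6775839
Part 2: B1 = 6775839; r = 43843; 43843 = 17 * 2579; number of divisors = (1+1) * (1+1) = 4; answer 4
Part 3: B2 = 4; w = 6; total draws C(12,5) = 792; complement C(6,5) = 6; favorable 792 - 6 = 786; P = 131/132; answer 131/132

131/132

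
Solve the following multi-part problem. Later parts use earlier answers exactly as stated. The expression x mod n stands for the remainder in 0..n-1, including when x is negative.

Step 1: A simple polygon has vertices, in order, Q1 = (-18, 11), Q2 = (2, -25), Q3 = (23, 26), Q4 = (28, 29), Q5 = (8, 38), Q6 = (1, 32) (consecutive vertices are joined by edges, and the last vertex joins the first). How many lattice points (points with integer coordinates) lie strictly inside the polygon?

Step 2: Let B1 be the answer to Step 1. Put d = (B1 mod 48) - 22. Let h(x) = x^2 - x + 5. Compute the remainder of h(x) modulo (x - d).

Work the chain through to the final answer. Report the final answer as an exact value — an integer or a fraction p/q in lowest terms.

Step 1: cross terms: (-18*-25 - 2*11)=428, (2*26 - 23*-25)=627, (23*29 - 28*26)=-61, (28*38 - 8*29)=832, (8*32 - 1*38)=218, (1*11 - -18*32)=587; twice the area = |2631| = 2631; area = 2631/2; boundary points = 4 + 3 + 1 + 1 + 1 + 1 = 11; strictly interior points = area - boundary/2 + 1 = 1311; answer 1311
Step 2: B1 = 1311; d = -7; remainder = value at the root: 1*(-7)^2 - 1*(-7)^1 + 5 = (49) + (7) + (5) = 61; answer 61

61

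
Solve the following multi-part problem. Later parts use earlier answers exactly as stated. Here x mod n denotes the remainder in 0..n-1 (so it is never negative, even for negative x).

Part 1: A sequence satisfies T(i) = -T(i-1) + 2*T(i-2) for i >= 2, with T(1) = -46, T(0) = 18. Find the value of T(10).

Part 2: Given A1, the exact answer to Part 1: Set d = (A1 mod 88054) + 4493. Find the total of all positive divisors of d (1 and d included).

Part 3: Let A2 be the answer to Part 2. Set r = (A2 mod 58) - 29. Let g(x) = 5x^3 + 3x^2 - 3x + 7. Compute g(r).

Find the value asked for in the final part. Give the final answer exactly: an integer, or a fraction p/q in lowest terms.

-96140

Part 1: T(2) = -1*(-46) + 2*(18) = 82; iterating: T(2)=82, T(3)=-174, T(4)=338, T(5)=-686, T(6)=1362, T(7)=-2734, T(8)=5458, T(9)=-10926, T(10)=21842; answer 21842
Part 2: A1 = 21842; d = 26335; 26335 = 5 * 23 * 229; sigma = (1 + 5) * (1 + 23) * (1 + 229) = 6 * 24 * 230 = 33120; answer 33120
Part 3: A2 = 33120; r = -27; 5*(-27)^3 + 3*(-27)^2 - 3*(-27)^1 + 7 = (-98415) + (2187) + (81) + (7) = -96140; answer -96140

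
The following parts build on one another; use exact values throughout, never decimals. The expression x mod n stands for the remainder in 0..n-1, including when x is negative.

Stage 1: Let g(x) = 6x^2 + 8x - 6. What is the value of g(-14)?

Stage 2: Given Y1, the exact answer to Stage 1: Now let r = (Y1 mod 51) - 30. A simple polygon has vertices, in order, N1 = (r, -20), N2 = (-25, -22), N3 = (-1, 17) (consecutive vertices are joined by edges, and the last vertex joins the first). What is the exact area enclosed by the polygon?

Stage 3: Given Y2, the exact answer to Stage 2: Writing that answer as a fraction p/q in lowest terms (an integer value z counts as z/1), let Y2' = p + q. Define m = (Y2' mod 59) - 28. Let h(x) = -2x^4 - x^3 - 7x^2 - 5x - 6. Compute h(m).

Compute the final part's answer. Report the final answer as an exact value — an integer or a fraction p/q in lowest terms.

-900984

Stage 1: 6*(-14)^2 + 8*(-14)^1 - 6 = (1176) + (-112) + (-6) = 1058; answer 1058
Stage 2: Y1 = 1058; r = 8; cross terms: (8*-22 - -25*-20)=-676, (-25*17 - -1*-22)=-447, (-1*-20 - 8*17)=-116; twice the area = |-1239| = 1239; area = 1239/2; answer 1239/2
Stage 3: Y2 = 1239/2; threaded value p + q = 1241; m = -26; -2*(-26)^4 - 1*(-26)^3 - 7*(-26)^2 - 5*(-26)^1 - 6 = (-913952) + (17576) + (-4732) + (130) + (-6) = -900984; answer -900984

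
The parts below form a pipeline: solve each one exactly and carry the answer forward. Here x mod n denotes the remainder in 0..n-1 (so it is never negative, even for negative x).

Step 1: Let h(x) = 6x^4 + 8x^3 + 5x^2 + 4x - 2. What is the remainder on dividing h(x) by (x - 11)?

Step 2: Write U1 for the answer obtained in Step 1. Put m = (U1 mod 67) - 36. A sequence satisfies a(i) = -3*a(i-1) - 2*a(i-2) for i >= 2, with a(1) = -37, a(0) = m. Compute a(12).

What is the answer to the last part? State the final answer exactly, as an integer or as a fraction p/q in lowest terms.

Step 1: remainder = value at the root: 6*(11)^4 + 8*(11)^3 + 5*(11)^2 + 4*(11)^1 - 2 = (87846) + (10648) + (605) + (44) + (-2) = 99141; answer 99141
Step 2: U1 = 99141; m = 12; a(2) = -3*(-37) - 2*(12) = 87; iterating: a(2)=87, a(3)=-187, a(4)=387, a(5)=-787, a(6)=1587, a(7)=-3187, a(8)=6387, a(9)=-12787, a(10)=25587, a(11)=-51187, a(12)=102387; answer 102387

102387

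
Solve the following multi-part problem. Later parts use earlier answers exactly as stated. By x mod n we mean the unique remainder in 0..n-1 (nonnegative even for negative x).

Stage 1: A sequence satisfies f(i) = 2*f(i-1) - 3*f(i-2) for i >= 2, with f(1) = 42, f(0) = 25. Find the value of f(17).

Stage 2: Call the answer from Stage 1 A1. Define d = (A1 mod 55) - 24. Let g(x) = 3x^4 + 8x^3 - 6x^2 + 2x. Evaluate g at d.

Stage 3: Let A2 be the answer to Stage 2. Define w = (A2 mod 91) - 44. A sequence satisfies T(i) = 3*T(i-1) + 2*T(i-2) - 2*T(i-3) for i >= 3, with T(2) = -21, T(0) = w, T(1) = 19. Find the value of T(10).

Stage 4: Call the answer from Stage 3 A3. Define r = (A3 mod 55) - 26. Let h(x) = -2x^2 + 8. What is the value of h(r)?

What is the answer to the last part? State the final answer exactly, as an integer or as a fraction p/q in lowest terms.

-42

Stage 1: f(2) = 2*(42) - 3*(25) = 9; iterating: f(2)=9, f(3)=-108, f(4)=-243, f(5)=-162, f(6)=405, f(7)=1296, f(8)=1377, f(9)=-1134, f(10)=-6399, f(11)=-9396, f(12)=405, f(13)=28998, f(14)=56781, f(15)=26568, f(16)=-117207, f(17)=-314118; answer -314118
Stage 2: A1 = -314118; d = 18; 3*(18)^4 + 8*(18)^3 - 6*(18)^2 + 2*(18)^1 = (314928) + (46656) + (-1944) + (36) = 359676; answer 359676
Stage 3: A2 = 359676; w = 0; T(3) = 3*(-21) + 2*(19) - 2*(0) = -25; iterating: T(3)=-25, T(4)=-155, T(5)=-473, T(6)=-1679, T(7)=-5673, T(8)=-19431, T(9)=-66281, T(10)=-226359; answer -226359
Stage 4: A3 = -226359; r = -5; -2*(-5)^2 + 8 = (-50) + (8) = -42; answer -42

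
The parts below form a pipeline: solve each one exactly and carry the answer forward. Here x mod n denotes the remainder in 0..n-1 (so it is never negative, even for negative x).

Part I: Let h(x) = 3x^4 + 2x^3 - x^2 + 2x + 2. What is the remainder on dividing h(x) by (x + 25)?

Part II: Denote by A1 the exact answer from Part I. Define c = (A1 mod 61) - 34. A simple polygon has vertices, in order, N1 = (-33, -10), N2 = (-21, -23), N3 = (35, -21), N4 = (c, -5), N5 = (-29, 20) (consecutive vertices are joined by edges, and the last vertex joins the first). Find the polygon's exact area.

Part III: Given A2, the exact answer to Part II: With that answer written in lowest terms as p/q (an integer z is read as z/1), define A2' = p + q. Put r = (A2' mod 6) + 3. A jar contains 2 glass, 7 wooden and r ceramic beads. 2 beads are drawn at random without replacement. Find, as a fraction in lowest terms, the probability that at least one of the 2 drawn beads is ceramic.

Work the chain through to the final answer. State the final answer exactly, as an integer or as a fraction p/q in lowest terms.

25/34

Part I: remainder = value at the root: 3*(-25)^4 + 2*(-25)^3 - 1*(-25)^2 + 2*(-25)^1 + 2 = (1171875) + (-31250) + (-625) + (-50) + (2) = 1139952; answer 1139952
Part II: A1 = 1139952; c = 11; cross terms: (-33*-23 - -21*-10)=549, (-21*-21 - 35*-23)=1246, (35*-5 - 11*-21)=56, (11*20 - -29*-5)=75, (-29*-10 - -33*20)=950; twice the area = |2876| = 2876; area = 1438; answer 1438
Part III: A2 = 1438; threaded value p + q = 1439; r = 8; total draws C(17,2) = 136; complement C(9,2) = 36; favorable 136 - 36 = 100; P = 25/34; answer 25/34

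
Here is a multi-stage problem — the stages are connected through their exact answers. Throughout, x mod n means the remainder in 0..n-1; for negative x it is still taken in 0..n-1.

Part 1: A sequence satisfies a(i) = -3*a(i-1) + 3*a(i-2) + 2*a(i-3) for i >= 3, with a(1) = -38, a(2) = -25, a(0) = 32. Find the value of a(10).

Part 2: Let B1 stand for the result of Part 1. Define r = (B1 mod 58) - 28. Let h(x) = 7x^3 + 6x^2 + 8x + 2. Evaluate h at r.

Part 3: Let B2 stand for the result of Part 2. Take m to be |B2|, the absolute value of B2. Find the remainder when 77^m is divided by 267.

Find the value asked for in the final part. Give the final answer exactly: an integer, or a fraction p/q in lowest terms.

Part 1: a(3) = -3*(-25) + 3*(-38) + 2*(32) = 25; iterating: a(3)=25, a(4)=-226, a(5)=703, a(6)=-2737, a(7)=9868, a(8)=-36409, a(9)=133357, a(10)=-489562; answer -489562
Part 2: B1 = -489562; r = -12; 7*(-12)^3 + 6*(-12)^2 + 8*(-12)^1 + 2 = (-12096) + (864) + (-96) + (2) = -11326; answer -11326
Part 3: B2 = -11326; m = 11326; squarings mod 267: 77^1=77, 77^2=55, 77^4=88, 77^8=1, 77^16=1, 77^32=1, 77^64=1, 77^128=1, 77^256=1, 77^512=1, 77^1024=1, 77^2048=1, 77^4096=1, 77^8192=1; 77^11326 = 77^2 * 77^4 * 77^8 * 77^16 * 77^32 * 77^1024 * 77^2048 * 77^8192 = 34 (mod 267); answer 34

34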